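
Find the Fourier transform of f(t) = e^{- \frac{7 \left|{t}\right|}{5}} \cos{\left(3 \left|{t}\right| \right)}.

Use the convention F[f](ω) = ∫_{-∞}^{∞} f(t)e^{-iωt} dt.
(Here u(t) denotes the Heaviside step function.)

F(ω) = \frac{70 \left(25 \omega^{2} + 274\right)}{625 \omega^{4} - 8800 \omega^{2} + 75076}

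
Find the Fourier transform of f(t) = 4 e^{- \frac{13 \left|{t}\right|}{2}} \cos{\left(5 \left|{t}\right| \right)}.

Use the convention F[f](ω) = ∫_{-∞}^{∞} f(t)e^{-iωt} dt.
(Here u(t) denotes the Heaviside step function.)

F(ω) = \frac{208 \left(4 \omega^{2} + 269\right)}{16 \omega^{4} + 552 \omega^{2} + 72361}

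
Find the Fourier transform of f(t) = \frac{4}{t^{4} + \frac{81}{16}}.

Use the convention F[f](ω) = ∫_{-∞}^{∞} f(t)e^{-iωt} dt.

F(ω) = \frac{32 \pi e^{- \frac{3 \sqrt{2} \left|{\omega}\right|}{4}} \sin{\left(\frac{3 \sqrt{2} \left|{\omega}\right|}{4} + \frac{\pi}{4} \right)}}{27}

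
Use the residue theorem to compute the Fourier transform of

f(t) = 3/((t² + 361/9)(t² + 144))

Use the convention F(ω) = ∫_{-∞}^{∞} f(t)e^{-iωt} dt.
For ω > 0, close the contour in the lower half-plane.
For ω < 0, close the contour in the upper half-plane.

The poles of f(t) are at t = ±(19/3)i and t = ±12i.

Let g(z) = f(z)e^{-iωz}; for large |z| the factor e^{-iωz} decays in the lower half-plane when ω > 0 and in the upper half-plane when ω < 0.

Case ω > 0 (lower half-plane, clockwise contour ⇒ F(ω) = -2πi·ΣRes):
  Res_{z = - \frac{19 i}{3}} g(z) = \frac{81 i e^{- \frac{19 \omega}{3}}}{35530}
  Res_{z = - 12 i} g(z) = - \frac{9 i e^{- 12 \omega}}{7480}
  F(ω) = -2πi·ΣRes = - \frac{9 \pi e^{- 12 \omega}}{3740} + \frac{81 \pi e^{- \frac{19 \omega}{3}}}{17765}

Case ω < 0 (upper half-plane, counterclockwise contour ⇒ F(ω) = +2πi·ΣRes):
  Res_{z = \frac{19 i}{3}} g(z) = - \frac{81 i e^{\frac{19 \omega}{3}}}{35530}
  Res_{z = 12 i} g(z) = \frac{9 i e^{12 \omega}}{7480}
  F(ω) = 2πi·ΣRes = \frac{9 \pi \left(36 e^{\frac{19 \omega}{3}} - 19 e^{12 \omega}\right)}{71060}

Both cases combine into a single formula in |ω|:

F(ω) = - \frac{9 \pi e^{- 12 \left|{\omega}\right|}}{3740} + \frac{81 \pi e^{- \frac{19 \left|{\omega}\right|}{3}}}{17765}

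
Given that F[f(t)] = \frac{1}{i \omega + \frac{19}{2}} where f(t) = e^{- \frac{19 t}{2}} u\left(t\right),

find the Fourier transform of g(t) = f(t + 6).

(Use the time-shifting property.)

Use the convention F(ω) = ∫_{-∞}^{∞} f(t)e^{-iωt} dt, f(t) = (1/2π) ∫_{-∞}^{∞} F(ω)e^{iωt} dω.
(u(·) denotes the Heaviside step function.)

F[g](ω) = \frac{2 e^{6 i \omega}}{2 i \omega + 19}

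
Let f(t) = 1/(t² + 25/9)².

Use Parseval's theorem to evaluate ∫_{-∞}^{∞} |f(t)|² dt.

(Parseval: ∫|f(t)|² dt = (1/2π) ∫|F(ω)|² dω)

∫|f(t)|² dt = \frac{2187 \pi}{250000}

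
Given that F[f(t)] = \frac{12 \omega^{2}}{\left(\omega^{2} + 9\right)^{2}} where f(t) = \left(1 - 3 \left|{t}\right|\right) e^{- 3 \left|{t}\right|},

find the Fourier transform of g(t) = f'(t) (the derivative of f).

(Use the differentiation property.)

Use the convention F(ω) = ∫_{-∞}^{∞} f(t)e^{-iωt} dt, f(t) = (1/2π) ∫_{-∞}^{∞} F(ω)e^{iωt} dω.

F[g](ω) = \frac{12 i \omega^{3}}{\left(\omega^{2} + 9\right)^{2}}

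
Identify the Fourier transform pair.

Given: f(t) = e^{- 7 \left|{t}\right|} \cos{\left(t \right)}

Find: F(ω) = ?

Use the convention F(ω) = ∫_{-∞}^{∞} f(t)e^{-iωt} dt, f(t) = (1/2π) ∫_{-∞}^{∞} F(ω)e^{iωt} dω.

F(ω) = \frac{14 \left(\omega^{2} + 50\right)}{\omega^{4} + 96 \omega^{2} + 2500}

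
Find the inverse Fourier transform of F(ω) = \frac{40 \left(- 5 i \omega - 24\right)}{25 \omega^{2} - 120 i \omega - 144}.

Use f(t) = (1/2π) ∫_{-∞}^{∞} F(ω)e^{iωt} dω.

f(t) = 8 \left(\frac{12 t}{5} + 1\right) e^{- \frac{12 t}{5}} u\left(t\right)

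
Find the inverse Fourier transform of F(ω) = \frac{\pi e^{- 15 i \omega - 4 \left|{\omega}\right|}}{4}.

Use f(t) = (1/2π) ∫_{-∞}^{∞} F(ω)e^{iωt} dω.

f(t) = \frac{1}{\left(t - 15\right)^{2} + 16}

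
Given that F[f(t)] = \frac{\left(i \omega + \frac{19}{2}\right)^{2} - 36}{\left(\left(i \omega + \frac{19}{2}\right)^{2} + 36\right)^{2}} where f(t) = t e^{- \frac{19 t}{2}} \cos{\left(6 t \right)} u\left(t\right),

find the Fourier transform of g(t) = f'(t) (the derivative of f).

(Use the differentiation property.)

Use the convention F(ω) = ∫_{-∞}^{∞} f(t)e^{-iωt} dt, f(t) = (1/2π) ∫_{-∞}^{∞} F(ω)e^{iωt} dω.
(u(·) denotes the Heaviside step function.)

F[g](ω) = \frac{4 i \omega \left(\left(2 i \omega + 19\right)^{2} - 144\right)}{\left(\left(2 i \omega + 19\right)^{2} + 144\right)^{2}}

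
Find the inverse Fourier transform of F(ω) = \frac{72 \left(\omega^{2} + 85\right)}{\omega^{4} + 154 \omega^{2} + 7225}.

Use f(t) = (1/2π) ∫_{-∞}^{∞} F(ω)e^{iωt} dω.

f(t) = 4 e^{- 9 \left|{t}\right|} \cos{\left(2 \left|{t}\right| \right)}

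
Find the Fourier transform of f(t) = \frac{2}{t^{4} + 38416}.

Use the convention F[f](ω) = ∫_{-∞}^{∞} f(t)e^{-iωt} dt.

F(ω) = \frac{\pi e^{- 7 \sqrt{2} \left|{\omega}\right|} \sin{\left(7 \sqrt{2} \left|{\omega}\right| + \frac{\pi}{4} \right)}}{1372}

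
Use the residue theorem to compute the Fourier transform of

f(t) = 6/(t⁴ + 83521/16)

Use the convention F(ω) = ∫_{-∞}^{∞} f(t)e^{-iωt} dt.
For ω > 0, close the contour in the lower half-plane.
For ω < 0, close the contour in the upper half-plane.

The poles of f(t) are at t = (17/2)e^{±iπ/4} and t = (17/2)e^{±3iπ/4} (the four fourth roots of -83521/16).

Let g(z) = f(z)e^{-iωz}; for large |z| the factor e^{-iωz} decays in the lower half-plane when ω > 0 and in the upper half-plane when ω < 0.

Case ω > 0 (lower half-plane, clockwise contour ⇒ F(ω) = -2πi·ΣRes):
  Res_{z = - \frac{17 \sqrt{2}}{4} - \frac{17 \sqrt{2} i}{4}} g(z) = \frac{6 \sqrt{2} \left(1 + i\right) e^{\frac{17 \sqrt{2} \omega \left(-1 + i\right)}{4}}}{4913}
  Res_{z = \frac{17 \sqrt{2}}{4} - \frac{17 \sqrt{2} i}{4}} g(z) = \frac{6 \sqrt{2} \left(-1 + i\right) e^{- \frac{17 \sqrt{2} \omega \left(1 + i\right)}{4}}}{4913}
  F(ω) = -2πi·ΣRes = \frac{12 \sqrt{2} \pi \left(\left(1 - i\right) e^{\frac{17 \sqrt{2} i \omega}{2}} + 1 + i\right) e^{- \frac{17 \sqrt{2} \omega \left(1 + i\right)}{4}}}{4913} = \frac{48 \pi e^{- \frac{17 \sqrt{2} \omega}{4}} \sin{\left(\frac{17 \sqrt{2} \omega}{4} + \frac{\pi}{4} \right)}}{4913}

Case ω < 0 (upper half-plane, counterclockwise contour ⇒ F(ω) = +2πi·ΣRes):
  Res_{z = \frac{17 \sqrt{2}}{4} + \frac{17 \sqrt{2} i}{4}} g(z) = - \frac{6 \sqrt{2} \left(1 + i\right) e^{\frac{17 \sqrt{2} \omega \left(1 - i\right)}{4}}}{4913}
  Res_{z = - \frac{17 \sqrt{2}}{4} + \frac{17 \sqrt{2} i}{4}} g(z) = \frac{6 \sqrt{2} \left(1 - i\right) e^{\frac{17 \sqrt{2} \omega \left(1 + i\right)}{4}}}{4913}
  F(ω) = 2πi·ΣRes = - \frac{12 \sqrt{2} i \pi \left(\left(1 + i\right) e^{\frac{17 \sqrt{2} \omega \left(1 - i\right)}{4}} - \left(1 - i\right) e^{\frac{17 \sqrt{2} \omega \left(1 + i\right)}{4}}\right)}{4913} = \frac{48 \pi e^{\frac{17 \sqrt{2} \omega}{4}} \cos{\left(\frac{17 \sqrt{2} \omega}{4} + \frac{\pi}{4} \right)}}{4913}

Both cases combine into a single formula in |ω|:

F(ω) = \frac{48 \pi e^{- \frac{17 \sqrt{2} \left|{\omega}\right|}{4}} \sin{\left(\frac{17 \sqrt{2} \left|{\omega}\right|}{4} + \frac{\pi}{4} \right)}}{4913}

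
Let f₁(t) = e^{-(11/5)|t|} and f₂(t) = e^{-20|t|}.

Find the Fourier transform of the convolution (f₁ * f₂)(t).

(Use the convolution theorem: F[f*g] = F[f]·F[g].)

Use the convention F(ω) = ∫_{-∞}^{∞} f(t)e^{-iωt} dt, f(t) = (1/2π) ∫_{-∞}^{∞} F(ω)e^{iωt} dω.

F[f₁*f₂](ω) = \frac{4400}{\left(\omega^{2} + 400\right) \left(25 \omega^{2} + 121\right)}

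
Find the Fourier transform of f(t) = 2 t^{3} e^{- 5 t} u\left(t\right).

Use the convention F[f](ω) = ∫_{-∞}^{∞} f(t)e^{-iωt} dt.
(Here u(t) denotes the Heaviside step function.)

F(ω) = \frac{12}{\left(i \omega + 5\right)^{4}}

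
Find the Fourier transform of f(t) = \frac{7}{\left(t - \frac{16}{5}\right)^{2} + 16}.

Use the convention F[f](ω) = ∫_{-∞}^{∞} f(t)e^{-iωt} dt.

F(ω) = \frac{7 \pi e^{- \frac{16 i \omega}{5} - 4 \left|{\omega}\right|}}{4}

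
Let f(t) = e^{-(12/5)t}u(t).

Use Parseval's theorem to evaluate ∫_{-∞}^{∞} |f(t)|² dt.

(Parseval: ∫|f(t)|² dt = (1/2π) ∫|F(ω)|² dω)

∫|f(t)|² dt = \frac{5}{24}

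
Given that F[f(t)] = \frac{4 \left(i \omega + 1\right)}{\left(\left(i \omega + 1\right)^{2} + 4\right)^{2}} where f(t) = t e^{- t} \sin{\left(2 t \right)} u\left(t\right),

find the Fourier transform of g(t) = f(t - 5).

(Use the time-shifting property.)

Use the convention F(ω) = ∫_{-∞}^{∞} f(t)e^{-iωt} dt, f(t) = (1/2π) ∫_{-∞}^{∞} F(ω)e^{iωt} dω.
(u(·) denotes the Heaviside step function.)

F[g](ω) = \frac{4 \left(i \omega + 1\right) e^{- 5 i \omega}}{\left(\left(i \omega + 1\right)^{2} + 4\right)^{2}}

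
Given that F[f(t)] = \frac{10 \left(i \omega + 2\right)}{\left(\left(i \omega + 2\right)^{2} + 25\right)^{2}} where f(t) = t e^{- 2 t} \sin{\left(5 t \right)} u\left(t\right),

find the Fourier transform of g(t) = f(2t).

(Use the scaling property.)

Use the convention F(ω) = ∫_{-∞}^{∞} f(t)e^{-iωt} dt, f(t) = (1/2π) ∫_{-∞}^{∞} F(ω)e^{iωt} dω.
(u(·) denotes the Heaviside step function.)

F[g](ω) = \frac{40 \left(i \omega + 4\right)}{\left(\left(i \omega + 4\right)^{2} + 100\right)^{2}}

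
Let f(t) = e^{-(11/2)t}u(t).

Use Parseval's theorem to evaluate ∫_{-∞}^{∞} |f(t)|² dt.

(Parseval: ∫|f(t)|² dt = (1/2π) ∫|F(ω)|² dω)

∫|f(t)|² dt = \frac{1}{11}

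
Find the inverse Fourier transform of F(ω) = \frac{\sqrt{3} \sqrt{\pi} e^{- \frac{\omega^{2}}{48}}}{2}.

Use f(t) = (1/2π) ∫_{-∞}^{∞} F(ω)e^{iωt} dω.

f(t) = 3 e^{- 12 t^{2}}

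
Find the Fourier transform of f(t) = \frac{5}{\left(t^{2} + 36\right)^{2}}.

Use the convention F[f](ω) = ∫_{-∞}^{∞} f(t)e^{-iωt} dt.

F(ω) = \frac{5 \pi \left(6 \left|{\omega}\right| + 1\right) e^{- 6 \left|{\omega}\right|}}{432}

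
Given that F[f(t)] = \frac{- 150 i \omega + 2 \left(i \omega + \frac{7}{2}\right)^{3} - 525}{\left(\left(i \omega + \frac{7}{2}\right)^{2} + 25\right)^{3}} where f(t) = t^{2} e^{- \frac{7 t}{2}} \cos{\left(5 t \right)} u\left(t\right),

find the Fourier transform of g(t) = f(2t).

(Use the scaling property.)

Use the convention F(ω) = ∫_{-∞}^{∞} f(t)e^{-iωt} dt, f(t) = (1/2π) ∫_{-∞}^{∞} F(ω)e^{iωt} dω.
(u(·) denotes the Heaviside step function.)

F[g](ω) = \frac{8 \left(- 300 i \omega + \left(i \omega + 7\right)^{3} - 2100\right)}{\left(\left(i \omega + 7\right)^{2} + 100\right)^{3}}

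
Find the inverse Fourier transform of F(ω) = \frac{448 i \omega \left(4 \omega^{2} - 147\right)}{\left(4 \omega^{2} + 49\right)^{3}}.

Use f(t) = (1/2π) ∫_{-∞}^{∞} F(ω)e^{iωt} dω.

f(t) = 7 t e^{- \frac{7 \left|{t}\right|}{2}} \left|{t}\right|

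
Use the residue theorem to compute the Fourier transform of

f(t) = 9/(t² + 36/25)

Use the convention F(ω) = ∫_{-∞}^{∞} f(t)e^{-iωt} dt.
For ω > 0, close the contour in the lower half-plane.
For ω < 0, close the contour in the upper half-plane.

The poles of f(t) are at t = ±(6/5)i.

Let g(z) = f(z)e^{-iωz}; for large |z| the factor e^{-iωz} decays in the lower half-plane when ω > 0 and in the upper half-plane when ω < 0.

Case ω > 0 (lower half-plane, clockwise contour ⇒ F(ω) = -2πi·ΣRes):
  Res_{z = - \frac{6 i}{5}} g(z) = \frac{15 i e^{- \frac{6 \omega}{5}}}{4}
  F(ω) = -2πi·ΣRes = \frac{15 \pi e^{- \frac{6 \omega}{5}}}{2}

Case ω < 0 (upper half-plane, counterclockwise contour ⇒ F(ω) = +2πi·ΣRes):
  Res_{z = \frac{6 i}{5}} g(z) = - \frac{15 i e^{\frac{6 \omega}{5}}}{4}
  F(ω) = 2πi·ΣRes = \frac{15 \pi e^{\frac{6 \omega}{5}}}{2}

Both cases combine into a single formula in |ω|:

F(ω) = \frac{15 \pi e^{- \frac{6 \left|{\omega}\right|}{5}}}{2}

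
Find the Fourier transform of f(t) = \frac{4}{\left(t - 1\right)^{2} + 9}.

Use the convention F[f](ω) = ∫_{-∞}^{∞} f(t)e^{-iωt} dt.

F(ω) = \frac{4 \pi e^{- i \omega - 3 \left|{\omega}\right|}}{3}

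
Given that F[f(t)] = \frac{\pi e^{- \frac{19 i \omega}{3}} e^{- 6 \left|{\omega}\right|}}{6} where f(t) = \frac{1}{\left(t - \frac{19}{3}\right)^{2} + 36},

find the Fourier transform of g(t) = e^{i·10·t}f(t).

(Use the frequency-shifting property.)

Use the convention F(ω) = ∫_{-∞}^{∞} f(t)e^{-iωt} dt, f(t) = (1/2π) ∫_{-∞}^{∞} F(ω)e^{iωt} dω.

F[g](ω) = \frac{\pi e^{- \frac{19 i \left(\omega - 10\right)}{3} - 6 \left|{\omega - 10}\right|}}{6}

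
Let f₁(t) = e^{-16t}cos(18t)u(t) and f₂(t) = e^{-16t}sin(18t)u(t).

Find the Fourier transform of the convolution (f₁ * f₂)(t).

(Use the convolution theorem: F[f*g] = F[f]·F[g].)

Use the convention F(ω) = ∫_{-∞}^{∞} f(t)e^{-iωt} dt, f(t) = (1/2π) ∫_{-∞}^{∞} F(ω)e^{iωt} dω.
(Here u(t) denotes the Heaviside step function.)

F[f₁*f₂](ω) = \frac{18 \left(i \omega + 16\right)}{\left(\left(i \omega + 16\right)^{2} + 324\right)^{2}}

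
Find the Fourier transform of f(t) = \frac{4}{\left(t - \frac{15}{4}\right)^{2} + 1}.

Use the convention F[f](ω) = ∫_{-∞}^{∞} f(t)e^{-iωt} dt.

F(ω) = 4 \pi e^{- \frac{15 i \omega}{4} - \left|{\omega}\right|}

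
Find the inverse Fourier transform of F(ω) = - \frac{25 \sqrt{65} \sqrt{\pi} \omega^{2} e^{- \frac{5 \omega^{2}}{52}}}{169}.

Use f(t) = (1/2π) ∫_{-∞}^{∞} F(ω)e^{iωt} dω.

f(t) = 5 \left(\frac{52 t^{2}}{5} - 2\right) e^{- \frac{13 t^{2}}{5}}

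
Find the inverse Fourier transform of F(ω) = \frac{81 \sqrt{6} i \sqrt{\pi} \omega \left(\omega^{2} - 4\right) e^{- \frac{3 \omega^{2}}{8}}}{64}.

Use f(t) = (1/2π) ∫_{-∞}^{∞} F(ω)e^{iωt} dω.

f(t) = 6 t^{3} e^{- \frac{2 t^{2}}{3}}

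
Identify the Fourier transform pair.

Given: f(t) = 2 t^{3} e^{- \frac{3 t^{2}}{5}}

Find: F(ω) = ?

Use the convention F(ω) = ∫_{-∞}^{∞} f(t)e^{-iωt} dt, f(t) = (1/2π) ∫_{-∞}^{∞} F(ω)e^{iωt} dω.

F(ω) = \frac{25 \sqrt{15} i \sqrt{\pi} \omega \left(5 \omega^{2} - 18\right) e^{- \frac{5 \omega^{2}}{12}}}{324}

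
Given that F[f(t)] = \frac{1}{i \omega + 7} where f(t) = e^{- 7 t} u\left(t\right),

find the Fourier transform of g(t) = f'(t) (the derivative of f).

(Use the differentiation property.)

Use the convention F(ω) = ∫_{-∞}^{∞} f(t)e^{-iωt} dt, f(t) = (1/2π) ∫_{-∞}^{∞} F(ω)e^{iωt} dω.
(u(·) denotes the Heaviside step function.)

F[g](ω) = \frac{\omega}{\omega - 7 i}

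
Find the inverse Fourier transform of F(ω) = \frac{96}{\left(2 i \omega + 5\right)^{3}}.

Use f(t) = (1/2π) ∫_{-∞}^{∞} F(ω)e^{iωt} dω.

f(t) = 6 t^{2} e^{- \frac{5 t}{2}} u\left(t\right)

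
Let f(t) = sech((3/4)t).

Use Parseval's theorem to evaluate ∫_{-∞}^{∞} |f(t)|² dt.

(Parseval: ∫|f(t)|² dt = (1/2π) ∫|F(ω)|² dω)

∫|f(t)|² dt = \frac{8}{3}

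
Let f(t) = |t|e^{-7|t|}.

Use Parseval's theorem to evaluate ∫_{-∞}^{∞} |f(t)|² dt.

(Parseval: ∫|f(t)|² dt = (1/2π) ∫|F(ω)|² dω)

∫|f(t)|² dt = \frac{1}{686}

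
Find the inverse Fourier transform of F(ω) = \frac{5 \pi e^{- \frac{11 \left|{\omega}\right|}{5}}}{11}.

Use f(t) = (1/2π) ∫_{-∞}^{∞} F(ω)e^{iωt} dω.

f(t) = \frac{1}{t^{2} + \frac{121}{25}}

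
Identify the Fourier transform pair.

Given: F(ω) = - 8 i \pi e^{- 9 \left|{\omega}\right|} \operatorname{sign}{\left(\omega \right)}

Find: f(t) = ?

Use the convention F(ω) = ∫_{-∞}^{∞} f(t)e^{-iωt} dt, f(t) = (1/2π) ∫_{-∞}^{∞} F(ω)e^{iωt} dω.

f(t) = \frac{8 t}{t^{2} + 81}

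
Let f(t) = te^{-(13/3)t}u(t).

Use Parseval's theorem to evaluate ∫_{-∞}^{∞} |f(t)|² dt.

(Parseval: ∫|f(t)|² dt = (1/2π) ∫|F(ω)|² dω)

∫|f(t)|² dt = \frac{27}{8788}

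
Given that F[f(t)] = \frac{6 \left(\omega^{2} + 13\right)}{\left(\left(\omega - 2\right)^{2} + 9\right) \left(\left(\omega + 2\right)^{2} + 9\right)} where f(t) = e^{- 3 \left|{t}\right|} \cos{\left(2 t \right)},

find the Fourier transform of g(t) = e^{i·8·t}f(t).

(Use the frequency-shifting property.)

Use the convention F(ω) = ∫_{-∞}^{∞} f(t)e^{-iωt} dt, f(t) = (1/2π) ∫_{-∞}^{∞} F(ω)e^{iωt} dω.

F[g](ω) = \frac{6 \left(\left(\omega - 8\right)^{2} + 13\right)}{\left(\left(\omega - 10\right)^{2} + 9\right) \left(\left(\omega - 6\right)^{2} + 9\right)}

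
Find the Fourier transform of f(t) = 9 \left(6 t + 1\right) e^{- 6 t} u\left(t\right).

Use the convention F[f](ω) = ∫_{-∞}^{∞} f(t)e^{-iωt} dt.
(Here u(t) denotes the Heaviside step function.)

F(ω) = \frac{9 \left(- i \omega - 12\right)}{\omega^{2} - 12 i \omega - 36}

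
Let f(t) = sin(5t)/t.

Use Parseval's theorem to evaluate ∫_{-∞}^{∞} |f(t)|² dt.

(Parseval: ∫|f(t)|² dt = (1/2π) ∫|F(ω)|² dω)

∫|f(t)|² dt = 5 \pi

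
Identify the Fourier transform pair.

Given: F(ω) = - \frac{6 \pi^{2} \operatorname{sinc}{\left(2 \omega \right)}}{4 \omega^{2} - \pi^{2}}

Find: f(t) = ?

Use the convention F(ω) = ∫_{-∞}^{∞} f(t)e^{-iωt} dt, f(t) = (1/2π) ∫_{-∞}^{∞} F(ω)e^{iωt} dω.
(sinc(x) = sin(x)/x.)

f(t) = 3 \left(\begin{cases} \frac{\cos{\left(\frac{\pi t}{2} \right)}}{2} + \frac{1}{2} & \text{for}\: \left|{t}\right| < 2 \\0 & \text{otherwise} \end{cases}\right)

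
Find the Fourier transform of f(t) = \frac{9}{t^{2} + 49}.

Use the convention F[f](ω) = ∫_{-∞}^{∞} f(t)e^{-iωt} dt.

F(ω) = \frac{9 \pi e^{- 7 \left|{\omega}\right|}}{7}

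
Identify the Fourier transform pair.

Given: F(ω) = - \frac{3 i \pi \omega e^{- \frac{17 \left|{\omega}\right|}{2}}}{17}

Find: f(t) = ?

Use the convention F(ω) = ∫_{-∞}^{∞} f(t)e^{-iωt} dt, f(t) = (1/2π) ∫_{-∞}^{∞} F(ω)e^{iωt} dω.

f(t) = \frac{3 t}{\left(t^{2} + \frac{289}{4}\right)^{2}}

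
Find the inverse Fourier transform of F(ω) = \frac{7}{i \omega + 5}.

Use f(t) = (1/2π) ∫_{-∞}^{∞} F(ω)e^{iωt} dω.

f(t) = 7 e^{- 5 t} u\left(t\right)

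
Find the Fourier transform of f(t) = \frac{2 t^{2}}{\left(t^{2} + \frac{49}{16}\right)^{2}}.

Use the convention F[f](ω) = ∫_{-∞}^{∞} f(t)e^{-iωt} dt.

F(ω) = \frac{\pi \left(4 - 7 \left|{\omega}\right|\right) e^{- \frac{7 \left|{\omega}\right|}{4}}}{7}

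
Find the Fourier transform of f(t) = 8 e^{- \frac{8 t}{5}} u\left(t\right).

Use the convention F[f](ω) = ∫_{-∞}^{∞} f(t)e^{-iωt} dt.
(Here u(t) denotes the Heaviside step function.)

F(ω) = \frac{40}{5 i \omega + 8}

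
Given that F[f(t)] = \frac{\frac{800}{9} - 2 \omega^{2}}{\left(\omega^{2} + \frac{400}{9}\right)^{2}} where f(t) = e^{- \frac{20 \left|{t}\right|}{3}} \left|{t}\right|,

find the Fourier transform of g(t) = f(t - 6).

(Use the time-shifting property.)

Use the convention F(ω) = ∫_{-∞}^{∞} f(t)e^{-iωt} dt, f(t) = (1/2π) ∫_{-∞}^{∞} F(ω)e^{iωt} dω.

F[g](ω) = \frac{18 \left(400 - 9 \omega^{2}\right) e^{- 6 i \omega}}{\left(9 \omega^{2} + 400\right)^{2}}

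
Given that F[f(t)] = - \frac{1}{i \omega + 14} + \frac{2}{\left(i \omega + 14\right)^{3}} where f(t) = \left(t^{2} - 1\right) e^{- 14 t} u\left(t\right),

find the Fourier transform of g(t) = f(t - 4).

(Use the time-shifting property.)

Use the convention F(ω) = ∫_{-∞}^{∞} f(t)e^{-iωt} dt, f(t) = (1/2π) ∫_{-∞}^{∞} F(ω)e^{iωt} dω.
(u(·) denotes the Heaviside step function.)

F[g](ω) = \frac{\left(2 i \omega - \left(i \omega + 14\right)^{3} + 28\right) e^{- 4 i \omega}}{\left(i \omega + 14\right)^{4}}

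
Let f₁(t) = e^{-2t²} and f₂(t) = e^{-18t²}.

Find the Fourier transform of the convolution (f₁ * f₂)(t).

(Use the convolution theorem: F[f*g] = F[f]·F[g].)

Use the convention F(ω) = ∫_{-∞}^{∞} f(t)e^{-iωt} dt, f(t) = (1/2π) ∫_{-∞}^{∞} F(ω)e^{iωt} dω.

F[f₁*f₂](ω) = \frac{\pi e^{- \frac{5 \omega^{2}}{36}}}{6}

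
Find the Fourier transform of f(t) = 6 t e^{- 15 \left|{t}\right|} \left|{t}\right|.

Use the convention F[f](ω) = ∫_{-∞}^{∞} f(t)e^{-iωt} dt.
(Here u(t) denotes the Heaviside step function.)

F(ω) = \frac{24 i \omega \left(\omega^{2} - 675\right)}{\left(\omega^{2} + 225\right)^{3}}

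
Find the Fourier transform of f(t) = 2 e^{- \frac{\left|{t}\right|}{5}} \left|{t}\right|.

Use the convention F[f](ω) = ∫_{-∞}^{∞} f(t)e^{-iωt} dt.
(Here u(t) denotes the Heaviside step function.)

F(ω) = \frac{100 \left(1 - 25 \omega^{2}\right)}{\left(25 \omega^{2} + 1\right)^{2}}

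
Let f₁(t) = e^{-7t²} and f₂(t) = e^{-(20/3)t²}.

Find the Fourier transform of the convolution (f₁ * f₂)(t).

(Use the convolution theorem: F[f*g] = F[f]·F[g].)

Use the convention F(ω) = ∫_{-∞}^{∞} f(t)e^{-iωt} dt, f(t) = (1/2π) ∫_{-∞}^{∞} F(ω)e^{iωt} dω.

F[f₁*f₂](ω) = \frac{\sqrt{105} \pi e^{- \frac{41 \omega^{2}}{560}}}{70}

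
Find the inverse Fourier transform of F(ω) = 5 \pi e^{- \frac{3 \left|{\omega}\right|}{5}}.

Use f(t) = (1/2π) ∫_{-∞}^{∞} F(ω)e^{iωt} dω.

f(t) = \frac{3}{t^{2} + \frac{9}{25}}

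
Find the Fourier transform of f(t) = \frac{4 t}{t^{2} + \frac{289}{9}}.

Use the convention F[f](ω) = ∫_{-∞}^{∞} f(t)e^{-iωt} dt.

F(ω) = - 4 i \pi e^{- \frac{17 \left|{\omega}\right|}{3}} \operatorname{sign}{\left(\omega \right)}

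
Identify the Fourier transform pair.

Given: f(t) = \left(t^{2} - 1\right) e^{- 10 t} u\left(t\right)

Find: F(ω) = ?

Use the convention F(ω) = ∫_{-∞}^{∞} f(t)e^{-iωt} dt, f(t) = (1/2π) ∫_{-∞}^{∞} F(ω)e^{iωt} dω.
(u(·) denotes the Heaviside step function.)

F(ω) = \frac{2 i \omega - \left(i \omega + 10\right)^{3} + 20}{\left(i \omega + 10\right)^{4}}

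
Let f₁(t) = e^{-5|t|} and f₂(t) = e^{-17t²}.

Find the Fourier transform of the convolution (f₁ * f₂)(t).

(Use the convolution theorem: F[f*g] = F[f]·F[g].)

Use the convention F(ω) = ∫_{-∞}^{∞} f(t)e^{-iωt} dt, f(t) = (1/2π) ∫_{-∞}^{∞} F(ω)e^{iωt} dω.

F[f₁*f₂](ω) = \frac{10 \sqrt{17} \sqrt{\pi} e^{- \frac{\omega^{2}}{68}}}{17 \left(\omega^{2} + 25\right)}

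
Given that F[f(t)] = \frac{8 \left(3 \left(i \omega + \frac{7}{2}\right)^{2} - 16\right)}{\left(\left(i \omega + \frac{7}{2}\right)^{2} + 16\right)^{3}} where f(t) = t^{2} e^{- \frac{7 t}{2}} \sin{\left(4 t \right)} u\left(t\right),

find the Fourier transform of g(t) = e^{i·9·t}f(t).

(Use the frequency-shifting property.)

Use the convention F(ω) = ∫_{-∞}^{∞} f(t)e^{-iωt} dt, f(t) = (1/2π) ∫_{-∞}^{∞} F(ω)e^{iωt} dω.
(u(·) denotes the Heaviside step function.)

F[g](ω) = \frac{128 \left(3 \left(2 i \left(\omega - 9\right) + 7\right)^{2} - 64\right)}{\left(\left(2 i \left(\omega - 9\right) + 7\right)^{2} + 64\right)^{3}}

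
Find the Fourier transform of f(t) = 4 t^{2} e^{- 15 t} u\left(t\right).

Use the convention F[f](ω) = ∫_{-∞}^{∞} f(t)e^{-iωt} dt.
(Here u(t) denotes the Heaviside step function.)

F(ω) = \frac{8}{\left(i \omega + 15\right)^{3}}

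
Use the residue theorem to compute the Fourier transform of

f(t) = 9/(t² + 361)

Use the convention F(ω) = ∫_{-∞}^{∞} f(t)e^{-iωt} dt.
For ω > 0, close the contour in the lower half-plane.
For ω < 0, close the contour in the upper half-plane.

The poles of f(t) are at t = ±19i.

Let g(z) = f(z)e^{-iωz}; for large |z| the factor e^{-iωz} decays in the lower half-plane when ω > 0 and in the upper half-plane when ω < 0.

Case ω > 0 (lower half-plane, clockwise contour ⇒ F(ω) = -2πi·ΣRes):
  Res_{z = - 19 i} g(z) = \frac{9 i e^{- 19 \omega}}{38}
  F(ω) = -2πi·ΣRes = \frac{9 \pi e^{- 19 \omega}}{19}

Case ω < 0 (upper half-plane, counterclockwise contour ⇒ F(ω) = +2πi·ΣRes):
  Res_{z = 19 i} g(z) = - \frac{9 i e^{19 \omega}}{38}
  F(ω) = 2πi·ΣRes = \frac{9 \pi e^{19 \omega}}{19}

Both cases combine into a single formula in |ω|:

F(ω) = \frac{9 \pi e^{- 19 \left|{\omega}\right|}}{19}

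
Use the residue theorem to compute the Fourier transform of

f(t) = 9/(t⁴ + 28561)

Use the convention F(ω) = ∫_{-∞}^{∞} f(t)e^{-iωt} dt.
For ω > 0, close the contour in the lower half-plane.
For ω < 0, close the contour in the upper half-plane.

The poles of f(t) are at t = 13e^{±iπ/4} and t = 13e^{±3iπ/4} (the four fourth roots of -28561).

Let g(z) = f(z)e^{-iωz}; for large |z| the factor e^{-iωz} decays in the lower half-plane when ω > 0 and in the upper half-plane when ω < 0.

Case ω > 0 (lower half-plane, clockwise contour ⇒ F(ω) = -2πi·ΣRes):
  Res_{z = - \frac{13 \sqrt{2}}{2} - \frac{13 \sqrt{2} i}{2}} g(z) = \frac{9 \sqrt{2} i \left(1 - i\right) e^{\frac{13 \sqrt{2} \omega \left(-1 + i\right)}{2}}}{17576}
  Res_{z = \frac{13 \sqrt{2}}{2} - \frac{13 \sqrt{2} i}{2}} g(z) = \frac{9 \sqrt{2} i \left(1 + i\right) e^{- \frac{13 \sqrt{2} \omega \left(1 + i\right)}{2}}}{17576}
  F(ω) = -2πi·ΣRes = \frac{9 \sqrt{2} \pi \left(1 - i\right) \left(e^{13 \sqrt{2} i \omega} + i\right) e^{- \frac{13 \sqrt{2} \omega \left(1 + i\right)}{2}}}{8788} = \frac{9 \pi e^{- \frac{13 \sqrt{2} \omega}{2}} \sin{\left(\frac{13 \sqrt{2} \omega}{2} + \frac{\pi}{4} \right)}}{2197}

Case ω < 0 (upper half-plane, counterclockwise contour ⇒ F(ω) = +2πi·ΣRes):
  Res_{z = \frac{13 \sqrt{2}}{2} + \frac{13 \sqrt{2} i}{2}} g(z) = \frac{9 \sqrt{2} i \left(-1 + i\right) e^{\frac{13 \sqrt{2} \omega \left(1 - i\right)}{2}}}{17576}
  Res_{z = - \frac{13 \sqrt{2}}{2} + \frac{13 \sqrt{2} i}{2}} g(z) = \frac{9 \sqrt{2} \left(1 - i\right) e^{\frac{13 \sqrt{2} \omega \left(1 + i\right)}{2}}}{17576}
  F(ω) = 2πi·ΣRes = - \frac{9 \sqrt{2} i \pi \left(i \left(1 - i\right) e^{\frac{13 \sqrt{2} \omega \left(1 - i\right)}{2}} - \left(1 - i\right) e^{\frac{13 \sqrt{2} \omega \left(1 + i\right)}{2}}\right)}{8788} = \frac{9 \pi e^{\frac{13 \sqrt{2} \omega}{2}} \cos{\left(\frac{13 \sqrt{2} \omega}{2} + \frac{\pi}{4} \right)}}{2197}

Both cases combine into a single formula in |ω|:

F(ω) = \frac{9 \pi e^{- \frac{13 \sqrt{2} \left|{\omega}\right|}{2}} \sin{\left(\frac{13 \sqrt{2} \left|{\omega}\right|}{2} + \frac{\pi}{4} \right)}}{2197}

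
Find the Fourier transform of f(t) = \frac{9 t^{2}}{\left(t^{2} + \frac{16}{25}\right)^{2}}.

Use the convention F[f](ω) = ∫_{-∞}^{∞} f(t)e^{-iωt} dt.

F(ω) = \frac{9 \pi \left(5 - 4 \left|{\omega}\right|\right) e^{- \frac{4 \left|{\omega}\right|}{5}}}{8}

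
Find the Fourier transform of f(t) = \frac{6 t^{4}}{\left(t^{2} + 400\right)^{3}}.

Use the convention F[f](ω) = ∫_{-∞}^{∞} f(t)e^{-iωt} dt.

F(ω) = \frac{3 \pi \left(400 \omega^{2} - 100 \left|{\omega}\right| + 3\right) e^{- 20 \left|{\omega}\right|}}{80}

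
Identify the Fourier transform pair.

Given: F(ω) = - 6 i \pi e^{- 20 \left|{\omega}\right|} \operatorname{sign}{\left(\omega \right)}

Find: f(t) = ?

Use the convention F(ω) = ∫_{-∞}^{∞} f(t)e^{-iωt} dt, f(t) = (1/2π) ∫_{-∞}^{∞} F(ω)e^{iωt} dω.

f(t) = \frac{6 t}{t^{2} + 400}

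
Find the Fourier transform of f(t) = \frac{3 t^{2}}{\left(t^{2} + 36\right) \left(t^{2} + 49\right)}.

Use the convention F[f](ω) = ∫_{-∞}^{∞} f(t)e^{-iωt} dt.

F(ω) = \frac{3 \pi \left(7 - 6 e^{\left|{\omega}\right|}\right) e^{- 7 \left|{\omega}\right|}}{13}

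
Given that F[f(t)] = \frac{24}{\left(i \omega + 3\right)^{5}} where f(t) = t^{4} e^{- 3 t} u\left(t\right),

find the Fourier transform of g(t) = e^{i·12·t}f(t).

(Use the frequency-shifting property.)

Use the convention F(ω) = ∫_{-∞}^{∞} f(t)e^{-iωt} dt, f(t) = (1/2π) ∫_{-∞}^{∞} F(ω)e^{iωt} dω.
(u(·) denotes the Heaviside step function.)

F[g](ω) = \frac{24}{\left(i \left(\omega - 12\right) + 3\right)^{5}}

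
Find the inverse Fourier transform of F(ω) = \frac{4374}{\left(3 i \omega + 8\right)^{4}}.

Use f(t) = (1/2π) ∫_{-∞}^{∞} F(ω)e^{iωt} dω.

f(t) = 9 t^{3} e^{- \frac{8 t}{3}} u\left(t\right)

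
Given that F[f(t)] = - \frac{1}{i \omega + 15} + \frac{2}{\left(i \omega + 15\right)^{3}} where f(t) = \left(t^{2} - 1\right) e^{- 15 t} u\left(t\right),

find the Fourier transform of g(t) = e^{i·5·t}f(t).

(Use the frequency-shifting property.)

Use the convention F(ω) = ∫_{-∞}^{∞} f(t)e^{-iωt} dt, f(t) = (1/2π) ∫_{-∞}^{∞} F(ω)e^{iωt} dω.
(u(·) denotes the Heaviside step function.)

F[g](ω) = \frac{2 i \left(\omega - 5\right) - \left(i \left(\omega - 5\right) + 15\right)^{3} + 30}{\left(i \left(\omega - 5\right) + 15\right)^{4}}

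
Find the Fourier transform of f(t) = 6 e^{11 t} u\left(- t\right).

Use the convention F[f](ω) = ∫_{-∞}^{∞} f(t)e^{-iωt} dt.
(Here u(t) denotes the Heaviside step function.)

F(ω) = - \frac{6}{i \omega - 11}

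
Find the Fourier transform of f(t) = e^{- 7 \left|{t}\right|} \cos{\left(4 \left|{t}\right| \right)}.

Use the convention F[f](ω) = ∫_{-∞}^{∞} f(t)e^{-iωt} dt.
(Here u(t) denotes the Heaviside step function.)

F(ω) = \frac{14 \left(\omega^{2} + 65\right)}{\omega^{4} + 66 \omega^{2} + 4225}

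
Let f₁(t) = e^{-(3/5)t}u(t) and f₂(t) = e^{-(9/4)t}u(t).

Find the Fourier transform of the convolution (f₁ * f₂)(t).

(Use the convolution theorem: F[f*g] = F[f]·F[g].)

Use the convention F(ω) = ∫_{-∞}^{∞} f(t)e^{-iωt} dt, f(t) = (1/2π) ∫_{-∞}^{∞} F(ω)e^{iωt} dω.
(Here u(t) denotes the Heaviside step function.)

F[f₁*f₂](ω) = \frac{20}{- 20 \omega^{2} + 57 i \omega + 27}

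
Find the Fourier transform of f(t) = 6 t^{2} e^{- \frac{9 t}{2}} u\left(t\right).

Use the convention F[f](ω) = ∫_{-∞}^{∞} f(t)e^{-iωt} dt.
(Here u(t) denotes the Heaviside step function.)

F(ω) = \frac{96}{\left(2 i \omega + 9\right)^{3}}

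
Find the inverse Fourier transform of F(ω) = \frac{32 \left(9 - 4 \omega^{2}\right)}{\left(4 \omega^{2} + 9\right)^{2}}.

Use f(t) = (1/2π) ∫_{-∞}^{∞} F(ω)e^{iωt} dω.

f(t) = 4 e^{- \frac{3 \left|{t}\right|}{2}} \left|{t}\right|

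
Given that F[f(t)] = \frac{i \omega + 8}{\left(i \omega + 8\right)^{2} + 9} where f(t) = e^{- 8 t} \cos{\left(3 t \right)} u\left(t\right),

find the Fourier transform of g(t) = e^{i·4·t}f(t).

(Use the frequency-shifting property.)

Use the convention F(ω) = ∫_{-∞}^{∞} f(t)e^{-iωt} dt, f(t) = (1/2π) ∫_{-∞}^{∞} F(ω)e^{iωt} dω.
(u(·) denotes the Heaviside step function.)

F[g](ω) = \frac{i \left(\omega - 4\right) + 8}{\left(i \left(\omega - 4\right) + 8\right)^{2} + 9}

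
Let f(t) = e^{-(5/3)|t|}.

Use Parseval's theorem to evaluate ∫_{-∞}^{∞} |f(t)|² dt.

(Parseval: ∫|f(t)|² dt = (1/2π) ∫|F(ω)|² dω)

∫|f(t)|² dt = \frac{3}{5}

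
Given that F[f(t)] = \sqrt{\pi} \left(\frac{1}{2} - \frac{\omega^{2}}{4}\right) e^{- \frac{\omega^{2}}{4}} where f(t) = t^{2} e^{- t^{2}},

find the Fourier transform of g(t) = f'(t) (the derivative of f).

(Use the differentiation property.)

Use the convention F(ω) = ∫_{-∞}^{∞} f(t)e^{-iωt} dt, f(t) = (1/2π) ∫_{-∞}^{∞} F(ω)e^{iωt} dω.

F[g](ω) = \frac{i \sqrt{\pi} \omega \left(2 - \omega^{2}\right) e^{- \frac{\omega^{2}}{4}}}{4}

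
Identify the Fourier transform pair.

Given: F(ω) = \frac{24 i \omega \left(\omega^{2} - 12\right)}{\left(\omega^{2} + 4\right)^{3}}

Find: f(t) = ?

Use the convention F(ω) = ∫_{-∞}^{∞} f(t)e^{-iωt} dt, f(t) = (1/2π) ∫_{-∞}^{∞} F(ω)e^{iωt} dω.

f(t) = 6 t e^{- 2 \left|{t}\right|} \left|{t}\right|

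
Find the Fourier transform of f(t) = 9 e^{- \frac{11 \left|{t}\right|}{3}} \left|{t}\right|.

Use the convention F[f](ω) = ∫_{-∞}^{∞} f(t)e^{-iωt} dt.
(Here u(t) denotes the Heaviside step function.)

F(ω) = \frac{162 \left(121 - 9 \omega^{2}\right)}{\left(9 \omega^{2} + 121\right)^{2}}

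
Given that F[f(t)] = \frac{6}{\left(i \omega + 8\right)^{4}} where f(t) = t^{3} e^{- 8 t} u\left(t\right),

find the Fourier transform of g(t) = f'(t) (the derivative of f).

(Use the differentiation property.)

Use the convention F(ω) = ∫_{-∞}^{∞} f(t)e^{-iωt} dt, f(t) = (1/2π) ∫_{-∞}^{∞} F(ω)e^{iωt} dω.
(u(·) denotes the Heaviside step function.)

F[g](ω) = \frac{6 i \omega}{\left(i \omega + 8\right)^{4}}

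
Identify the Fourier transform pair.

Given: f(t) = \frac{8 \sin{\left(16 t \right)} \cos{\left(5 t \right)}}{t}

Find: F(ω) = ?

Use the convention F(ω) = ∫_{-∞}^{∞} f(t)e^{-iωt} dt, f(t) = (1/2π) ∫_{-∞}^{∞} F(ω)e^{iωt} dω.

F(ω) = \begin{cases} 8 \pi & \text{for}\: \omega > -11 \wedge \omega < 11 \\4 \pi & \text{for}\: \omega > -21 \wedge \omega < 21 \\0 & \text{otherwise} \end{cases}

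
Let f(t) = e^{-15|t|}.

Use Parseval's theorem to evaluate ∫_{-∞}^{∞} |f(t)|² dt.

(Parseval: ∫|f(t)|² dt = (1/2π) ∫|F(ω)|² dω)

∫|f(t)|² dt = \frac{1}{15}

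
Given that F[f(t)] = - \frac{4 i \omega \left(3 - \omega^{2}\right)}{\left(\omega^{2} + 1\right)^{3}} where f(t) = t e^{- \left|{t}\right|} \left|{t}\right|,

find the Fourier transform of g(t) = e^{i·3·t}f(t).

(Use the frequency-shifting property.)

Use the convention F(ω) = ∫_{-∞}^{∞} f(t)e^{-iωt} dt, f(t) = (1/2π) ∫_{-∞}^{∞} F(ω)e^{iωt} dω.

F[g](ω) = \frac{4 i \left(\omega - 3\right) \left(\left(\omega - 3\right)^{2} - 3\right)}{\left(\left(\omega - 3\right)^{2} + 1\right)^{3}}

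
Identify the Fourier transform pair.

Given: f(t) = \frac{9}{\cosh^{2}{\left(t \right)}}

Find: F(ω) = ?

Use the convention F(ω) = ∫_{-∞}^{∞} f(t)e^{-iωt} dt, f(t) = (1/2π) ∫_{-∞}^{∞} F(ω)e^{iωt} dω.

F(ω) = \frac{9 \pi \omega}{\sinh{\left(\frac{\pi \omega}{2} \right)}}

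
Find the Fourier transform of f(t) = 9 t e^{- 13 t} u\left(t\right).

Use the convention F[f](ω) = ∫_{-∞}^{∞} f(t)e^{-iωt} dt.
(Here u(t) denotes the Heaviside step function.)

F(ω) = \frac{9}{\left(i \omega + 13\right)^{2}}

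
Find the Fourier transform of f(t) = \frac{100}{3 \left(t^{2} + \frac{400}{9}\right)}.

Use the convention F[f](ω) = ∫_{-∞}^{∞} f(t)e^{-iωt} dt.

F(ω) = 5 \pi e^{- \frac{20 \left|{\omega}\right|}{3}}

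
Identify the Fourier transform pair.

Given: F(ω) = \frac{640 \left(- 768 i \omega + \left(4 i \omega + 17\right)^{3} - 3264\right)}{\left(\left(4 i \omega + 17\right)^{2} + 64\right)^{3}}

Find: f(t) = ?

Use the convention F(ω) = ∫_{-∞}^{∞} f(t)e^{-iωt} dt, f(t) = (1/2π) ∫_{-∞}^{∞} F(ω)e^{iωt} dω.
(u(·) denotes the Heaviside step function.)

f(t) = 5 t^{2} e^{- \frac{17 t}{4}} \cos{\left(2 t \right)} u\left(t\right)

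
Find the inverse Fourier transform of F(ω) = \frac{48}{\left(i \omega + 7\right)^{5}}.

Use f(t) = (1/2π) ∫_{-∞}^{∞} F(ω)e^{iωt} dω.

f(t) = 2 t^{4} e^{- 7 t} u\left(t\right)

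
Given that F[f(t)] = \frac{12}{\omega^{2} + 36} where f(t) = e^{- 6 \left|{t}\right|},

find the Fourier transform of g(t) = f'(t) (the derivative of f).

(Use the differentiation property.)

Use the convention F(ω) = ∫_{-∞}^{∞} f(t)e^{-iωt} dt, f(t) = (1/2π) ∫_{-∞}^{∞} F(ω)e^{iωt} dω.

F[g](ω) = \frac{12 i \omega}{\omega^{2} + 36}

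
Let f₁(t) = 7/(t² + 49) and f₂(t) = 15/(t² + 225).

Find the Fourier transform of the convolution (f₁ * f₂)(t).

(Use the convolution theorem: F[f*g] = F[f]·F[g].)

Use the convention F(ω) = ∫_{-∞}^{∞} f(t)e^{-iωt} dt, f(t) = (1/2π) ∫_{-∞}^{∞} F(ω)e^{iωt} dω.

F[f₁*f₂](ω) = \pi^{2} e^{- 22 \left|{\omega}\right|}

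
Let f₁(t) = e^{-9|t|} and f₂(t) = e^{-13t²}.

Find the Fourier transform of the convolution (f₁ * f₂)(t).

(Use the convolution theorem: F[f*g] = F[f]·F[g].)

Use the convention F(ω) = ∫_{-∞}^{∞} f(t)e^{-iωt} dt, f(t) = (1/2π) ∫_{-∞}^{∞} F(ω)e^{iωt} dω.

F[f₁*f₂](ω) = \frac{18 \sqrt{13} \sqrt{\pi} e^{- \frac{\omega^{2}}{52}}}{13 \left(\omega^{2} + 81\right)}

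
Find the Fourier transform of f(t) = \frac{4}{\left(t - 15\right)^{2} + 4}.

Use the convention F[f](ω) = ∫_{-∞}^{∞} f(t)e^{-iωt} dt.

F(ω) = 2 \pi e^{- 15 i \omega - 2 \left|{\omega}\right|}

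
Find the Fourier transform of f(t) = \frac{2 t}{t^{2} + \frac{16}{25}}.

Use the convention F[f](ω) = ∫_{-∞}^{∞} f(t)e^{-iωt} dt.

F(ω) = - 2 i \pi e^{- \frac{4 \left|{\omega}\right|}{5}} \operatorname{sign}{\left(\omega \right)}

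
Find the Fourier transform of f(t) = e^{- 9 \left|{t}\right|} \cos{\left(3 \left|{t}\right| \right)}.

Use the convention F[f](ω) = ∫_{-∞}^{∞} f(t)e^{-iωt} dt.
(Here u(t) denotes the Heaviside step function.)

F(ω) = \frac{18 \left(\omega^{2} + 90\right)}{\omega^{4} + 144 \omega^{2} + 8100}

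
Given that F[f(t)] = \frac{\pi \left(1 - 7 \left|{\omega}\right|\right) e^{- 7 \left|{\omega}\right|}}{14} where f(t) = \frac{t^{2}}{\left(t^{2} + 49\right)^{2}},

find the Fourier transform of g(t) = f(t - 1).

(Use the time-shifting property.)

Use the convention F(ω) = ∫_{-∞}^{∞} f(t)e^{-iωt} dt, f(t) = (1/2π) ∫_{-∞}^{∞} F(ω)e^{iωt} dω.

F[g](ω) = \frac{\pi \left(1 - 7 \left|{\omega}\right|\right) e^{- i \omega - 7 \left|{\omega}\right|}}{14}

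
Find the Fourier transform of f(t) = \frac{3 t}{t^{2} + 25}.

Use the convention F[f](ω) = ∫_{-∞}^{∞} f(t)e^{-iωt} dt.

F(ω) = - 3 i \pi e^{- 5 \left|{\omega}\right|} \operatorname{sign}{\left(\omega \right)}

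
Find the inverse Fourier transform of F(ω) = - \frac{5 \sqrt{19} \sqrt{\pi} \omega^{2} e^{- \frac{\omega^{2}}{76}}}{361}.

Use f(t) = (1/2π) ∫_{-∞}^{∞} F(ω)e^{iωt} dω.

f(t) = 5 \left(76 t^{2} - 2\right) e^{- 19 t^{2}}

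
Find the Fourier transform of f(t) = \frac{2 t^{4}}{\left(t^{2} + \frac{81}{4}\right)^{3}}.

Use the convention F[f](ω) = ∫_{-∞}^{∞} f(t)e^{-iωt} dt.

F(ω) = \frac{\pi \left(27 \omega^{2} - 30 \left|{\omega}\right| + 4\right) e^{- \frac{9 \left|{\omega}\right|}{2}}}{24}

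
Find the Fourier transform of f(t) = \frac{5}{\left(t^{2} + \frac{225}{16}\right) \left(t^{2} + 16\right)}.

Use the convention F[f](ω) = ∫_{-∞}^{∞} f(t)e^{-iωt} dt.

F(ω) = - \frac{20 \pi e^{- 4 \left|{\omega}\right|}}{31} + \frac{64 \pi e^{- \frac{15 \left|{\omega}\right|}{4}}}{93}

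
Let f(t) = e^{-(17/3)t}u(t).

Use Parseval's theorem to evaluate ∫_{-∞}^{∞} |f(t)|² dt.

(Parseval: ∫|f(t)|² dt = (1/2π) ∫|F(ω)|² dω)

∫|f(t)|² dt = \frac{3}{34}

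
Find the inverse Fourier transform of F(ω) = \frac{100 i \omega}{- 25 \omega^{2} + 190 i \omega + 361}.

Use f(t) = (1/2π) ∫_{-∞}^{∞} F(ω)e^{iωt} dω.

f(t) = 4 \left(1 - \frac{19 t}{5}\right) e^{- \frac{19 t}{5}} u\left(t\right)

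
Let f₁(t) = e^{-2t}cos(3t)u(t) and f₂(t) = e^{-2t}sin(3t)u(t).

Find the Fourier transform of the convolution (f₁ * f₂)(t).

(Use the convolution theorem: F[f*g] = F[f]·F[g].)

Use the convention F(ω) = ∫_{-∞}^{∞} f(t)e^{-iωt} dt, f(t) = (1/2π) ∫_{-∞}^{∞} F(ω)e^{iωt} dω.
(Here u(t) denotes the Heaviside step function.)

F[f₁*f₂](ω) = \frac{3 \left(i \omega + 2\right)}{\left(\left(i \omega + 2\right)^{2} + 9\right)^{2}}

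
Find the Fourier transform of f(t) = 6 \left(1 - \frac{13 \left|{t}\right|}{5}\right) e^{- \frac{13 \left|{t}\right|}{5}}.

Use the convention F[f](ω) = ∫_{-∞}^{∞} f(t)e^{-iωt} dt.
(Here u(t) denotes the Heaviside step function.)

F(ω) = \frac{39000 \omega^{2}}{\left(25 \omega^{2} + 169\right)^{2}}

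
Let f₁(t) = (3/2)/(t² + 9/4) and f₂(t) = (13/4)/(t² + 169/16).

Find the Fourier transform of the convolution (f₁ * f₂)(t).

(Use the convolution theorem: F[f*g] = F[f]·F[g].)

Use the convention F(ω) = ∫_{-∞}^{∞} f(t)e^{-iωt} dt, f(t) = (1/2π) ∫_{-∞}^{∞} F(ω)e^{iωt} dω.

F[f₁*f₂](ω) = \pi^{2} e^{- \frac{19 \left|{\omega}\right|}{4}}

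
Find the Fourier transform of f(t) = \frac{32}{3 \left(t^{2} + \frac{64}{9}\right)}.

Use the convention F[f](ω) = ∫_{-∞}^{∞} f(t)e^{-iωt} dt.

F(ω) = 4 \pi e^{- \frac{8 \left|{\omega}\right|}{3}}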